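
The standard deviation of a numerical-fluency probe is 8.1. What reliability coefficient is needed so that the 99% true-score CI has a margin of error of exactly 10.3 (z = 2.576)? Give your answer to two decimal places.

0.76

Required SEM = 10.3 / 2.576 ≃ 3.998
r = 1 − (SEM / SD)² = 1 − (3.998 / 8.1)² ≃ 1 − 0.244 ≃ 0.756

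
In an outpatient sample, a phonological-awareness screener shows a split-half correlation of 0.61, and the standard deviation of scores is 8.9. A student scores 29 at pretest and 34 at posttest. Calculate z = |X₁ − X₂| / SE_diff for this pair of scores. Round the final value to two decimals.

0.81

Spearman-Brown: r = 2(0.61) / (1 + 0.61) = 1.2200 / 1.6100 ≃ 0.7578
The standard error of measurement is 8.9000×√(1 − 0.7578) ≃ 8.9000×0.4922 ≃ 4.3804.
SE_diff = √2 × SEM ≃ 6.1948
z = |29 − 34| / 6.1948 = 5 / 6.1948 ≃ 0.8071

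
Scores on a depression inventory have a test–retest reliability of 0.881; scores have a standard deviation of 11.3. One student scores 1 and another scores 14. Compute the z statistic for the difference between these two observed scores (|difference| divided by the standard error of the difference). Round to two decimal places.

2.36

SEM = 11.300*√(1 − 0.881) ≃ 3.898
Standard error of the difference = 3.898·√2 ≃ 5.513
z = 13 / 5.513 ≃ 2.358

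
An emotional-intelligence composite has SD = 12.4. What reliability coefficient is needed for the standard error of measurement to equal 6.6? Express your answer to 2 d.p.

0.72

r = 1 − (6.6000/12.4)² ≃ 1 − 0.2833 ≃ 0.7167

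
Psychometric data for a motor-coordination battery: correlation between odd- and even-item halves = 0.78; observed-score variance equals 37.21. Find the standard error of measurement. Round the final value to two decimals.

SD = √37.21 = 6.1000
Full-length reliability (Spearman-Brown) = 2(0.78)/(1+0.78) ≃ 0.8764
SEM = 6.1000 × √(1 − 0.8764) = 6.1000 × √0.1236 ≃ 6.1000 × 0.3516 ≃ 2.1445

2.14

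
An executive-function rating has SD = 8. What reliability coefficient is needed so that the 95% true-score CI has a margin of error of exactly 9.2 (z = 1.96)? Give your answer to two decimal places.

SEM needed = half-width / z = 9.2/1.96 ≈ 4.69388
r = 1 − (SEM / SD)² = 1 − (4.69388 / 8)² ≈ 1 − 0.34426 ≈ 0.65574

0.66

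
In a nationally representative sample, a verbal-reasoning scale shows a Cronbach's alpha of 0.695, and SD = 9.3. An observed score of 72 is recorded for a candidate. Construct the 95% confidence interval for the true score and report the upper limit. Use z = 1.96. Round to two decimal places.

82.07

SEM = 9.30000 · √(1 − 0.69500) = 9.30000 · √0.30500 ≈ 9.30000 · 0.55227 ≈ 5.13609
Half-width = 1.96·5.13609 ≈ 10.06674
Upper limit = 72 + 10.06674 ≈ 82.06674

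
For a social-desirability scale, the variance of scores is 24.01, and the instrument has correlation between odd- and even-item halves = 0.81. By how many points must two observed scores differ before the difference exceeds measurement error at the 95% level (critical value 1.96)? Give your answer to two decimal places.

4.40

σ = 24.01^(1/2) = 4.900
Spearman-Brown: r = 2(0.81) / (1 + 0.81) = 1.620 / 1.810 ≈ 0.895
SEM = 4.900·√(1 − 0.895) ≈ 1.588
Standard error of the difference = 1.588·√2 ≈ 2.245
Minimum reliable difference = 1.96 · SE_diff ≈ 1.96 · 2.245 ≈ 4.401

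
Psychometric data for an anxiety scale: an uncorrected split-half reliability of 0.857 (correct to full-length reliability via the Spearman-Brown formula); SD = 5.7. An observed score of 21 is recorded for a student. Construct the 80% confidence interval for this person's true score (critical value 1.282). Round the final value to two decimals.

[18.97, 23.03]

Full-length reliability (Spearman-Brown) = 2(0.857)/(1+0.857) ≈ 0.9230
SEM = 5.7000×√(1 − 0.9230) ≈ 1.5817
Half-width = 1.282×1.5817 ≈ 2.0278
80% CI: 21 ± 2.0278 = [18.9722, 23.0278]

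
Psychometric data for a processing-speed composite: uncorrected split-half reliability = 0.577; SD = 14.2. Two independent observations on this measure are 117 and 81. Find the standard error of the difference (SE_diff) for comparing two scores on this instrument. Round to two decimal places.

Full-length reliability (Spearman-Brown) = 2(0.577)/(1+0.577) ≃ 0.7318
SEM = 14.2000 × √(1 − 0.7318) = 14.2000 × √0.2682 ≃ 14.2000 × 0.5179 ≃ 7.3543
SE_diff = SEM × √2 ≃ 7.3543 × 1.4142 ≃ 10.4006

10.40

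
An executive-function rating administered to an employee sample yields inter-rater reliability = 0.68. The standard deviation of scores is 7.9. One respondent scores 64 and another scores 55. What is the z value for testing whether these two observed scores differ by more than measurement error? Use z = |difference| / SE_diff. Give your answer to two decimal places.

1.42

SEM = 7.9000*√(1 − 0.6800) ≈ 4.4689
Standard error of the difference = 4.4689·√2 ≈ 6.3200
z = 9 / 6.3200 ≈ 1.4241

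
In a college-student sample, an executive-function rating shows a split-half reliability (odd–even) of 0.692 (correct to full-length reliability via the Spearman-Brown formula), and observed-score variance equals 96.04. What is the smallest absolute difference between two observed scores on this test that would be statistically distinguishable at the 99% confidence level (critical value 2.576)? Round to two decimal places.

15.23

SD = √96.04 = 9.8000
r_full = 2·0.692 / (1 + 0.692) ≃ 0.8180
SEM = 9.8000*√(1 − 0.8180) ≃ 4.1812
SE_diff = √2 * SEM ≃ 5.9131
Minimum reliable difference = 2.576 * SE_diff ≃ 2.576 * 5.9131 ≃ 15.2322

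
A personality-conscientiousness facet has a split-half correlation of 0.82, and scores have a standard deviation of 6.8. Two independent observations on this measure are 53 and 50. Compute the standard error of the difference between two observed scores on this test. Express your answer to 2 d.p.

3.02

Full-length reliability (Spearman-Brown) = 2(0.82)/(1+0.82) ≈ 0.901
The standard error of measurement is 6.800×√(1 − 0.901) ≈ 6.800×0.314 ≈ 2.139.
Standard error of the difference = 2.139·√2 ≈ 3.024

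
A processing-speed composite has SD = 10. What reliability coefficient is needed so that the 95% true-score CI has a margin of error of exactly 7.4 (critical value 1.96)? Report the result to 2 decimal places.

0.86

SEM needed = half-width / z = 7.4/1.96 ≈ 3.776
r = 1 − (SEM / SD)² = 1 − (3.776 / 10)² ≈ 1 − 0.143 ≈ 0.857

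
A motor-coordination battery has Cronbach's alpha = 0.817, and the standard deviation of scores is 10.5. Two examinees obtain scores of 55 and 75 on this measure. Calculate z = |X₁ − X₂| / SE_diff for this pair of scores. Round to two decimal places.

3.15

SEM = 10.5000 × √(1 − 0.8170) = 10.5000 × √0.1830 ≈ 10.5000 × 0.4278 ≈ 4.4917
SE_diff = SEM × √2 ≈ 4.4917 × 1.4142 ≈ 6.3523
z = 20 / 6.3523 ≈ 3.1485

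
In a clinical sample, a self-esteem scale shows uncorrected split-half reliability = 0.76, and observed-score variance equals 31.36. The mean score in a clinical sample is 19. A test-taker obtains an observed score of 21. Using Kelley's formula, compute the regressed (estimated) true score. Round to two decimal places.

Full-length reliability (Spearman-Brown) = 2(0.76)/(1+0.76) ≈ 0.86364
T̂ = 0.86364(21) + 0.13636(19) ≈ 20.72727

20.73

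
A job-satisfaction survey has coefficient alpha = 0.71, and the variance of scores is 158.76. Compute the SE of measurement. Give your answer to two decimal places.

SD = √158.76 = 12.600
SEM = 12.600 × √(1 − 0.710) = 12.600 × √0.290 ≃ 12.600 × 0.539 ≃ 6.785

6.79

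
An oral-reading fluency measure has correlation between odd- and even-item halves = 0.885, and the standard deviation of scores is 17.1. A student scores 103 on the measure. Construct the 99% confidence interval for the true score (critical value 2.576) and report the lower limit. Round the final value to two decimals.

92.12

Full-length reliability (Spearman-Brown) = 2(0.885)/(1+0.885) ≈ 0.9390
SEM = 17.1000×√(1 − 0.9390) ≈ 4.2237
Half-width = 2.576×4.2237 ≈ 10.8802
Lower bound: 103 − 10.8802 = 92.1198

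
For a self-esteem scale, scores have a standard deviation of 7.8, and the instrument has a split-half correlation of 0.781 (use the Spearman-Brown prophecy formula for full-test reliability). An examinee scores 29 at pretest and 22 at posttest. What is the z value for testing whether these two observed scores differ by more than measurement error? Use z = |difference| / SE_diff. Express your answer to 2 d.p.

r_full = 2·0.781 / (1 + 0.781) ≈ 0.877
The standard error of measurement is 7.800*√(1 − 0.877) ≈ 7.800*0.351 ≈ 2.735.
Standard error of the difference = 2.735·√2 ≈ 3.868
z = 7 / 3.868 ≈ 1.810

1.81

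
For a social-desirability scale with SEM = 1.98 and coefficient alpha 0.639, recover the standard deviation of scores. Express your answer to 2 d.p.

SD = 1.98 / √(1 − 0.639) ≈ 3.295

3.30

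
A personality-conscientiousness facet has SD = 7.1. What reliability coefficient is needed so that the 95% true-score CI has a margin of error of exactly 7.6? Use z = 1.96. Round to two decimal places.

SEM needed = half-width / z = 7.6/1.96 ≈ 3.8776
r = 1 − (3.8776/7.1)² ≈ 1 − 0.2983 ≈ 0.7017

0.70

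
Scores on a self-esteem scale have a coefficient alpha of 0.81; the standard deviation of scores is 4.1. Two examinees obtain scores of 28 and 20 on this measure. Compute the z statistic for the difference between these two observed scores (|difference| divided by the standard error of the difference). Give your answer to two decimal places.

3.17

SEM = 4.100 * √(1 − 0.810) = 4.100 * √0.190 ≈ 4.100 * 0.436 ≈ 1.787
Standard error of the difference = 1.787·√2 ≈ 2.527
z = |28 − 20| / 2.527 = 8 / 2.527 ≈ 3.165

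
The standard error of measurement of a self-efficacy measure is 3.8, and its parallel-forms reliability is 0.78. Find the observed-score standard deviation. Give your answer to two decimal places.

8.10

SD = SEM / √(1 − r) = 3.8 / √0.2200 ≈ 3.8 / 0.4690 ≈ 8.1016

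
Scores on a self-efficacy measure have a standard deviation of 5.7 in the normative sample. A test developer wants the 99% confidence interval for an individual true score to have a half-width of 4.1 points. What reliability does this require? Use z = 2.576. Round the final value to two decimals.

Required SEM = 4.1 / 2.576 ≈ 1.59161
r = 1 − (SEM / SD)² = 1 − (1.59161 / 5.7)² ≈ 1 − 0.07797 ≈ 0.92203

0.92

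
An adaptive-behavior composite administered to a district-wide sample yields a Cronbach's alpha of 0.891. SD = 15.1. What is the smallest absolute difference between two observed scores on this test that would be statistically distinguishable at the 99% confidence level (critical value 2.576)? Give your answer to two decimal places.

SEM = 15.1000·√(1 − 0.8910) ≃ 4.9853
Standard error of the difference = 4.9853·√2 ≃ 7.0503
Minimum reliable difference = 2.576 · SE_diff ≃ 2.576 · 7.0503 ≃ 18.1615

18.16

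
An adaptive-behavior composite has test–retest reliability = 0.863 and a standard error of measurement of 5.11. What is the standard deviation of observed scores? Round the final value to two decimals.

σ = SEM·(1 − r)^(−1/2) ≈ 5.11·2.702 ≈ 13.806

13.81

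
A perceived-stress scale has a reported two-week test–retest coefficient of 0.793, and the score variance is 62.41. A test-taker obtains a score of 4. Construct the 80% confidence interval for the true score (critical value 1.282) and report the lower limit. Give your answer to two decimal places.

-0.61

σ = 62.41^(1/2) = 7.9000
SEM = 7.9000 · √(1 − 0.7930) = 7.9000 · √0.2070 ≈ 7.9000 · 0.4550 ≈ 3.5943
Half-width = 1.282·3.5943 ≈ 4.6079
Lower bound: 4 − 4.6079 = -0.6079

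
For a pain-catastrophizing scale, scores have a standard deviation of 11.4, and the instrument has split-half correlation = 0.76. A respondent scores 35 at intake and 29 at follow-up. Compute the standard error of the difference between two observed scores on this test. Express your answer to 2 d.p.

Full-length reliability (Spearman-Brown) = 2(0.76)/(1+0.76) ≈ 0.864
The standard error of measurement is 11.400*√(1 − 0.864) ≈ 11.400*0.369 ≈ 4.210.
SE_diff = SEM * √2 ≈ 4.210 * 1.414 ≈ 5.953

5.95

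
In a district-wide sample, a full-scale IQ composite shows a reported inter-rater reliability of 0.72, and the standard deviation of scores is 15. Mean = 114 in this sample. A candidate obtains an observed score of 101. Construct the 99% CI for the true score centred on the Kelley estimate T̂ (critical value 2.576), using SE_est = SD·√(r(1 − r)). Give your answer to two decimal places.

T̂ = r·X + (1 − r)·M = 0.72000×101 + 0.28000×114 = 72.72000 + 31.92000 ≈ 104.64000
SE_est = SD × √(r(1 − r)) = 15.00000 × √0.20160 ≈ 15.00000 × 0.44900 ≈ 6.73498
99% CI: 104.64000 ± 17.34932 ≈ (87.29068, 121.98932)

[87.29, 121.99]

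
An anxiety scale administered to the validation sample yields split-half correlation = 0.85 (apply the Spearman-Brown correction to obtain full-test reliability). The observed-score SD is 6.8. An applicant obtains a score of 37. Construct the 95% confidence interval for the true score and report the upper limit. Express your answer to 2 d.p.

r_full = 2·0.85 / (1 + 0.85) ≈ 0.919
SEM = 6.800*√(1 − 0.919) ≈ 1.936
Half-width = 1.96*1.936 ≈ 3.795
Upper bound: 37 + 3.795 = 40.795

40.80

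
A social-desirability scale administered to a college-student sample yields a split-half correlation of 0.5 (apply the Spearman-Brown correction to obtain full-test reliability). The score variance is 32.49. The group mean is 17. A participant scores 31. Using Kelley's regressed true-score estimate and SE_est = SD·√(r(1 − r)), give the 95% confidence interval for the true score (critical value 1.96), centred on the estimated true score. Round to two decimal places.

[21.07, 31.60]

σ = 32.49^(1/2) = 5.700
Full-length reliability (Spearman-Brown) = 2(0.5)/(1+0.5) ≃ 0.667
T̂ = r·X + (1 − r)·M = 0.667·31 + 0.333·17 ≃ 20.667 + 5.667 ≃ 26.333
SE_est = SD · √(r(1 − r)) = 5.700 · √0.222 ≃ 5.700 · 0.471 ≃ 2.687
95% CI: 26.333 ± 5.267 ≃ (21.067, 31.600)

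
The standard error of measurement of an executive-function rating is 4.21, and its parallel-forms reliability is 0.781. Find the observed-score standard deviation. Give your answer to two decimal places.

σ = SEM·(1 − r)^(−1/2) ≈ 4.21*2.137 ≈ 8.996

9.00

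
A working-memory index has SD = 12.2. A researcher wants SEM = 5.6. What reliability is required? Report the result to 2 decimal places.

0.79

r = 1 − (5.600/12.2)² ≈ 1 − 0.211 ≈ 0.789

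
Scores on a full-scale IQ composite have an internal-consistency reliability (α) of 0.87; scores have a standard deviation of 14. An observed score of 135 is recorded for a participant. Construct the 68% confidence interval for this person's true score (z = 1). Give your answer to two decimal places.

SEM = 14.000 * √(1 − 0.870) = 14.000 * √0.130 ≃ 14.000 * 0.361 ≃ 5.048
1 * SEM ≃ 5.048
68% CI: 135 ± 5.048 = [129.952, 140.048]

[129.95, 140.05]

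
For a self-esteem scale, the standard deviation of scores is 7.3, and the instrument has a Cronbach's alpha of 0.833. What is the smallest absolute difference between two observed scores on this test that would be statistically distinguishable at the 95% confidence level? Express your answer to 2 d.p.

The standard error of measurement is 7.30000·√(1 − 0.83300) ≈ 7.30000·0.40866 ≈ 2.98319.
SE_diff = SEM · √2 ≈ 2.98319 · 1.41421 ≈ 4.21887
Minimum reliable difference = 1.96 · SE_diff ≈ 1.96 · 4.21887 ≈ 8.26898

8.27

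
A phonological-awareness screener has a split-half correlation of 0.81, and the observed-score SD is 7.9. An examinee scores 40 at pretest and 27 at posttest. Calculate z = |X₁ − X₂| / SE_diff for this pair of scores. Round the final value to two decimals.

3.59

Full-length reliability (Spearman-Brown) = 2(0.81)/(1+0.81) ≈ 0.8950
The standard error of measurement is 7.9000×√(1 − 0.8950) ≈ 7.9000×0.3240 ≈ 2.5596.
SE_diff = SEM × √2 ≈ 2.5596 × 1.4142 ≈ 3.6198
z = 13 / 3.6198 ≈ 3.5914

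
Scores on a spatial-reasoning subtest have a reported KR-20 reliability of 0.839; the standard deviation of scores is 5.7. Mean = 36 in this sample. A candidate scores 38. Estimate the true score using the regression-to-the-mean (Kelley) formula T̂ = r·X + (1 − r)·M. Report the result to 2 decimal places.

Estimated true score = 0.8390·38 + (1 − 0.8390)·36 ≈ 37.6780

37.68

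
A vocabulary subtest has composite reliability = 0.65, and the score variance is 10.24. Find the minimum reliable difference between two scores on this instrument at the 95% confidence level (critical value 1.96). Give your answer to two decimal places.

5.25

SD = √10.24 = 3.20000
SEM = 3.20000 · √(1 − 0.65000) = 3.20000 · √0.35000 ≈ 3.20000 · 0.59161 ≈ 1.89315
SE_diff = SEM · √2 ≈ 1.89315 · 1.41421 ≈ 2.67731
Minimum reliable difference = 1.96 · SE_diff ≈ 1.96 · 2.67731 ≈ 5.24753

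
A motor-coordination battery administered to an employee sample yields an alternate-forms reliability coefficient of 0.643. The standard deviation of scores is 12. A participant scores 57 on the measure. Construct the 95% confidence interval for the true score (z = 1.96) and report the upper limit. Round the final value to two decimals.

71.05

SEM = 12.0000×√(1 − 0.6430) ≈ 7.1699
Margin = 1.96 × 7.1699 ≈ 14.0531
Upper limit = 57 + 14.0531 ≈ 71.0531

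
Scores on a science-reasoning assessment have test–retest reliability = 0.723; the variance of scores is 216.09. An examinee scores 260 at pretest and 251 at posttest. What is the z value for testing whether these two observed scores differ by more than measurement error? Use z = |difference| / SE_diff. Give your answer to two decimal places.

0.82

σ = 216.09^(1/2) = 14.700
SEM = 14.700*√(1 − 0.723) ≈ 7.737
SE_diff = SEM * √2 ≈ 7.737 * 1.414 ≈ 10.941
z = |260 − 251| / 10.941 = 9 / 10.941 ≈ 0.823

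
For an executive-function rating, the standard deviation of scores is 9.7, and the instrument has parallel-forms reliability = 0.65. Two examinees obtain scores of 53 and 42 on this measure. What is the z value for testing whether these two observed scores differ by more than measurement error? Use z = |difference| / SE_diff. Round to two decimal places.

SEM = 9.7000 × √(1 − 0.6500) = 9.7000 × √0.3500 ≈ 9.7000 × 0.5916 ≈ 5.7386
Standard error of the difference = 5.7386·√2 ≈ 8.1156
z = |53 − 42| / 8.1156 = 11 / 8.1156 ≈ 1.3554

1.36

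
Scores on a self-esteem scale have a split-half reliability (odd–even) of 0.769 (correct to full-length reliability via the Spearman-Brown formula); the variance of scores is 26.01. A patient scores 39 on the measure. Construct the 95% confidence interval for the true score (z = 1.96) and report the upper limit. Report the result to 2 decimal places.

42.61

σ = 26.01^(1/2) = 5.1000
Full-length reliability (Spearman-Brown) = 2(0.769)/(1+0.769) ≈ 0.8694
SEM = 5.1000 * √(1 − 0.8694) = 5.1000 * √0.1306 ≈ 5.1000 * 0.3614 ≈ 1.8429
1.96 * SEM ≈ 3.6122
Upper bound: 39 + 3.6122 = 42.6122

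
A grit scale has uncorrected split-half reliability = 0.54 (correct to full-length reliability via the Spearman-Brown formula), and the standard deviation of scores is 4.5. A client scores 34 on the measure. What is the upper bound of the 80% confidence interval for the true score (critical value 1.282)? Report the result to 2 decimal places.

Spearman-Brown: r = 2(0.54) / (1 + 0.54) = 1.080 / 1.540 ≈ 0.701
SEM = 4.500*√(1 − 0.701) ≈ 2.459
Margin = 1.282 * 2.459 ≈ 3.153
Upper bound: 34 + 3.153 = 37.153

37.15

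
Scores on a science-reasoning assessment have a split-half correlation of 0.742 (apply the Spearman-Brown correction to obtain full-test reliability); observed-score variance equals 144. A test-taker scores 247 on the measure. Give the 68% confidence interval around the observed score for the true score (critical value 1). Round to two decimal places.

σ = 144^(1/2) = 12.000
Full-length reliability (Spearman-Brown) = 2(0.742)/(1+0.742) ≈ 0.852
SEM = 12.000·√(1 − 0.852) ≈ 4.618
Margin = 1 · 4.618 ≈ 4.618
68% CI: 247 ± 4.618 = [242.382, 251.618]

[242.38, 251.62]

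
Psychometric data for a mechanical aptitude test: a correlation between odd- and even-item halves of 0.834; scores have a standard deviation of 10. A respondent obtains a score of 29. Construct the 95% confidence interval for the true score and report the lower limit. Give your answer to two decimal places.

Full-length reliability (Spearman-Brown) = 2(0.834)/(1+0.834) ≈ 0.909
SEM = 10.000 × √(1 − 0.909) = 10.000 × √0.091 ≈ 10.000 × 0.301 ≈ 3.009
1.96 × SEM ≈ 5.897
Lower bound: 29 − 5.897 = 23.103

23.10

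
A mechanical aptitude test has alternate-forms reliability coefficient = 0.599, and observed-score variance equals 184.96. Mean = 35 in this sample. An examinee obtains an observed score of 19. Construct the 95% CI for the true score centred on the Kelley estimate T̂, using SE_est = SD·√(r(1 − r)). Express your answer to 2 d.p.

[12.35, 38.48]

SD = √184.96 ≈ 13.6000
Estimated true score = 0.5990·19 + (1 − 0.5990)·35 ≈ 25.4160
SE_est = 13.6000·√(0.5990·0.4010) ≈ 6.6654
95% CI: 25.4160 ± 13.0641 ≈ (12.3519, 38.4801)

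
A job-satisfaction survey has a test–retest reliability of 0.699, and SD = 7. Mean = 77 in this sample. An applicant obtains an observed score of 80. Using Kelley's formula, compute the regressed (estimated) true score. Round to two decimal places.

79.10

T̂ = 0.6990(80) + 0.3010(77) ≈ 79.0970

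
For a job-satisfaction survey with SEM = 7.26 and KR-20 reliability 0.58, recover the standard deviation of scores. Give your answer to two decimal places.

SD = SEM / √(1 − r) = 7.26 / √0.4200 ≈ 7.26 / 0.6481 ≈ 11.2024

11.20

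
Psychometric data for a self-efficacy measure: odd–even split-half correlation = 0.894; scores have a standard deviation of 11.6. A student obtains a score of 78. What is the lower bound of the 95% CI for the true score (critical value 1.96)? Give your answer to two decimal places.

72.62

Spearman-Brown: r = 2(0.894) / (1 + 0.894) = 1.788 / 1.894 ≈ 0.944
SEM = 11.600 * √(1 − 0.944) = 11.600 * √0.056 ≈ 11.600 * 0.237 ≈ 2.744
Margin = 1.96 * 2.744 ≈ 5.379
Lower limit = 78 − 5.379 ≈ 72.621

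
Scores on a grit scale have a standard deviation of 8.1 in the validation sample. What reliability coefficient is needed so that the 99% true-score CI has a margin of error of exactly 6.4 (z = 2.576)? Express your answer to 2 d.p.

0.91

Required SEM = 6.4 / 2.576 ≈ 2.484
r = 1 − (2.484/8.1)² ≈ 1 − 0.094 ≈ 0.906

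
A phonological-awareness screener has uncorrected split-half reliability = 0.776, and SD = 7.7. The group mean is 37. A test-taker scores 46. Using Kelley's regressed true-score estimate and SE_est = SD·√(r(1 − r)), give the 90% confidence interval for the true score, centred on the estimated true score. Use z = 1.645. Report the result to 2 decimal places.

Full-length reliability (Spearman-Brown) = 2(0.776)/(1+0.776) ≈ 0.874
T̂ = 0.874(46) + 0.126(37) ≈ 44.865
SE_est = 7.700·√[r(1 − r)] ≈ 2.556
90% CI: 44.865 ± 4.205 ≈ (40.660, 49.070)

[40.66, 49.07]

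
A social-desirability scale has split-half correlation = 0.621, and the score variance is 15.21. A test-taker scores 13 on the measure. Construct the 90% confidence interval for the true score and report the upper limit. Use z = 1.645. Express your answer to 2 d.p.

16.10

SD = √15.21 = 3.900
Spearman-Brown: r = 2(0.621) / (1 + 0.621) = 1.242 / 1.621 ≈ 0.766
The standard error of measurement is 3.900·√(1 − 0.766) ≈ 3.900·0.484 ≈ 1.886.
Half-width = 1.645·1.886 ≈ 3.102
Upper bound: 13 + 3.102 = 16.102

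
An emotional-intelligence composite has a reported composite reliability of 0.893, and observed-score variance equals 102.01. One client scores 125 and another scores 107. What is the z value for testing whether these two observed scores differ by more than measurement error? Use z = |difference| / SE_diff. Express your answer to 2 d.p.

3.85

SD = √102.01 ≈ 10.10000
SEM = 10.10000*√(1 − 0.89300) ≈ 3.30380
SE_diff = √2 * SEM ≈ 4.67227
z = 18 / 4.67227 ≈ 3.85251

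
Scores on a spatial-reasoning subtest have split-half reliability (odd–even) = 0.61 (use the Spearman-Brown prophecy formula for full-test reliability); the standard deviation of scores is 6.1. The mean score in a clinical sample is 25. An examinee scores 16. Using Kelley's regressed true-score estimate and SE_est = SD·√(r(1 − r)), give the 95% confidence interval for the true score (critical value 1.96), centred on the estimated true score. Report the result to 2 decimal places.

Spearman-Brown: r = 2(0.61) / (1 + 0.61) = 1.2200 / 1.6100 ≃ 0.7578
Estimated true score = 0.7578*16 + (1 − 0.7578)*25 ≃ 18.1801
SE_est = SD * √(r(1 − r)) = 6.1000 * √0.1836 ≃ 6.1000 * 0.4284 ≃ 2.6135
CI = 18.1801 ± 1.96 * 2.6135 → [13.0577, 23.3025]

[13.06, 23.30]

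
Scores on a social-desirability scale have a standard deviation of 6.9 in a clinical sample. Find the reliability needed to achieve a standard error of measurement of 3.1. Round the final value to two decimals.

Required reliability = 1 − (SEM/SD)² = 1 − 0.20185 ≃ 0.79815

0.80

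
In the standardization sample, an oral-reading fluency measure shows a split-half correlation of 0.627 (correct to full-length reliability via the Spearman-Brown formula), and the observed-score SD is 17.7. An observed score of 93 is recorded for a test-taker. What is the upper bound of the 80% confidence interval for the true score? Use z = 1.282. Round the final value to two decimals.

103.86

r_full = 2·0.627 / (1 + 0.627) ≈ 0.7707
SEM = 17.7000 × √(1 − 0.7707) = 17.7000 × √0.2293 ≈ 17.7000 × 0.4788 ≈ 8.4749
Half-width = 1.282×8.4749 ≈ 10.8648
Upper bound: 93 + 10.8648 = 103.8648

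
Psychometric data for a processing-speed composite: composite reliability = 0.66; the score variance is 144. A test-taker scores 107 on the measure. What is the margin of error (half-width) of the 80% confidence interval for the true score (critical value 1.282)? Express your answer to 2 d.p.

8.97

σ = 144^(1/2) = 12.0000
SEM = 12.0000 · √(1 − 0.6600) = 12.0000 · √0.3400 ≈ 12.0000 · 0.5831 ≈ 6.9971
Margin = 1.282 · 6.9971 ≈ 8.9703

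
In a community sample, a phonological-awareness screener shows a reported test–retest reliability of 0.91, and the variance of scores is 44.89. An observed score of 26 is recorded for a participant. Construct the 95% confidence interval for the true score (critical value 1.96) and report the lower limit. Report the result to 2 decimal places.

SD = √44.89 ≈ 6.7000
SEM = 6.7000 * √(1 − 0.9100) = 6.7000 * √0.0900 ≈ 6.7000 * 0.3000 ≈ 2.0100
1.96 * SEM ≈ 3.9396
Lower bound: 26 − 3.9396 = 22.0604

22.06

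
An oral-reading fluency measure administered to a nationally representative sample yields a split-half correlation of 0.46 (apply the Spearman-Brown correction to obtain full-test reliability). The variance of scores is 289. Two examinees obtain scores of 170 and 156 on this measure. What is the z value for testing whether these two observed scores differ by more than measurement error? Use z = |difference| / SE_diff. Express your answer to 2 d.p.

SD = √289 = 17.000
Spearman-Brown: r = 2(0.46) / (1 + 0.46) = 0.920 / 1.460 ≈ 0.630
SEM = 17.000 × √(1 − 0.630) = 17.000 × √0.370 ≈ 17.000 × 0.608 ≈ 10.339
SE_diff = SEM × √2 ≈ 10.339 × 1.414 ≈ 14.621
z = |170 − 156| / 14.621 = 14 / 14.621 ≈ 0.958

0.96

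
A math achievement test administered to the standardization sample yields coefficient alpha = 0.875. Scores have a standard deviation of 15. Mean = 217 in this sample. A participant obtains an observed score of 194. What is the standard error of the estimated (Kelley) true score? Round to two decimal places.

4.96

SE_est = 15.000*√(0.875*0.125) ≈ 4.961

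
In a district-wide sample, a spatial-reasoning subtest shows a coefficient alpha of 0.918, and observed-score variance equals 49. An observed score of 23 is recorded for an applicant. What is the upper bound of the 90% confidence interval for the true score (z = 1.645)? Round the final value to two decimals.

σ = 49^(1/2) = 7.000
The standard error of measurement is 7.000*√(1 − 0.918) ≈ 7.000*0.286 ≈ 2.004.
Half-width = 1.645*2.004 ≈ 3.297
Upper bound: 23 + 3.297 = 26.297

26.30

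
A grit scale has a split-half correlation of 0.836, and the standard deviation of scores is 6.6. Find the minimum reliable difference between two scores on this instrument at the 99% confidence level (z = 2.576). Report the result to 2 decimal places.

Spearman-Brown: r = 2(0.836) / (1 + 0.836) = 1.6720 / 1.8360 ≈ 0.9107
SEM = 6.6000*√(1 − 0.9107) ≈ 1.9726
SE_diff = SEM * √2 ≈ 1.9726 * 1.4142 ≈ 2.7896
Smallest detectable difference = 2.576*2.7896 ≈ 7.1861

7.19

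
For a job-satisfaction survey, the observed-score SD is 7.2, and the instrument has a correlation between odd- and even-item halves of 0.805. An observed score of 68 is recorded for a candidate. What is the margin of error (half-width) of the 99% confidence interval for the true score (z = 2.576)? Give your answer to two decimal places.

6.10

Spearman-Brown: r = 2(0.805) / (1 + 0.805) = 1.610 / 1.805 ≈ 0.892
SEM = 7.200 × √(1 − 0.892) = 7.200 × √0.108 ≈ 7.200 × 0.329 ≈ 2.367
Half-width = 2.576×2.367 ≈ 6.096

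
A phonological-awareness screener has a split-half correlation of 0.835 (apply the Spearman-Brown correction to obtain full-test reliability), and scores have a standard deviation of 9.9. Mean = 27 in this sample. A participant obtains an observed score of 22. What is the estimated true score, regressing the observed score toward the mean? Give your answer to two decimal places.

22.45

r_full = 2·0.835 / (1 + 0.835) ≈ 0.9101
T̂ = 0.9101(22) + 0.0899(27) ≈ 22.4496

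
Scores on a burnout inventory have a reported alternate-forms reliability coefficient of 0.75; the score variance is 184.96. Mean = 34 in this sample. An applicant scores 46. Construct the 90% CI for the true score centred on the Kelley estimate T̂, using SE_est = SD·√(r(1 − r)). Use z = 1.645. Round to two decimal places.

[33.31, 52.69]

SD = √184.96 = 13.6000
T̂ = 0.7500(46) + 0.2500(34) ≈ 43.0000
SE_est = SD × √(r(1 − r)) = 13.6000 × √0.1875 ≈ 13.6000 × 0.4330 ≈ 5.8890
CI = 43.0000 ± 1.645 × 5.8890 → [33.3126, 52.6874]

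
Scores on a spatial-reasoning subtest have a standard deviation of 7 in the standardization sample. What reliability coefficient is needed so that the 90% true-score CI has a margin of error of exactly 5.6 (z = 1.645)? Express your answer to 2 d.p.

Required SEM = 5.6 / 1.645 ≈ 3.4043
r = 1 − (3.4043/7)² ≈ 1 − 0.2365 ≈ 0.7635

0.76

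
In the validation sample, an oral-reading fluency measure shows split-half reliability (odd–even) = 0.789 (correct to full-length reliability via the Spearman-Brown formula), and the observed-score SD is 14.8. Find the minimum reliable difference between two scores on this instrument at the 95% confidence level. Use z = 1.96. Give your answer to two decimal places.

Full-length reliability (Spearman-Brown) = 2(0.789)/(1+0.789) ≈ 0.88206
The standard error of measurement is 14.80000*√(1 − 0.88206) ≈ 14.80000*0.34343 ≈ 5.08274.
SE_diff = SEM * √2 ≈ 5.08274 * 1.41421 ≈ 7.18808
Smallest detectable difference = 1.96*7.18808 ≈ 14.08863

14.09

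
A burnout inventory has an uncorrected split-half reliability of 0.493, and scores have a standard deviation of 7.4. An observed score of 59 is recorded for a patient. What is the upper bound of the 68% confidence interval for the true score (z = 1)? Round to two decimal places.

r_full = 2·0.493 / (1 + 0.493) ≈ 0.6604
SEM = 7.4000*√(1 − 0.6604) ≈ 4.3123
Margin = 1 * 4.3123 ≈ 4.3123
Upper bound: 59 + 4.3123 = 63.3123

63.31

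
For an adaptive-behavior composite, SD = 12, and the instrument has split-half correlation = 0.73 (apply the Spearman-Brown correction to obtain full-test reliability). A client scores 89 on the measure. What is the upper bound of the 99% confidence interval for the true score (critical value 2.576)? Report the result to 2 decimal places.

101.21

Spearman-Brown: r = 2(0.73) / (1 + 0.73) = 1.46000 / 1.73000 ≃ 0.84393
SEM = 12.00000×√(1 − 0.84393) ≃ 4.74067
Margin = 2.576 × 4.74067 ≃ 12.21198
Upper bound: 89 + 12.21198 = 101.21198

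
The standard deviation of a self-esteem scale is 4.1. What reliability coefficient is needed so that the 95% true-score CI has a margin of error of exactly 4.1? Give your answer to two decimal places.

0.74

Required SEM = 4.1 / 1.96 ≈ 2.09184
r = 1 − (SEM / SD)² = 1 − (2.09184 / 4.1)² ≈ 1 − 0.26031 ≈ 0.73969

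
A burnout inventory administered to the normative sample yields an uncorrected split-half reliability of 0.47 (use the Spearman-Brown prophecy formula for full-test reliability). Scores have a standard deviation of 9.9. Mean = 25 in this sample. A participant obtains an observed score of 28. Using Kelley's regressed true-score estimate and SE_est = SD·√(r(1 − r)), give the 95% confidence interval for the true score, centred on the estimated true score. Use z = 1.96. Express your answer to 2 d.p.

r_full = 2·0.47 / (1 + 0.47) ≈ 0.6395
T̂ = r·X + (1 − r)·M = 0.6395·28 + 0.3605·25 ≈ 17.9048 + 9.0136 ≈ 26.9184
SE_est = SD · √(r(1 − r)) = 9.9000 · √0.2306 ≈ 9.9000 · 0.4802 ≈ 4.7536
95% CI: 26.9184 ± 9.3170 ≈ (17.6014, 36.2354)

[17.60, 36.24]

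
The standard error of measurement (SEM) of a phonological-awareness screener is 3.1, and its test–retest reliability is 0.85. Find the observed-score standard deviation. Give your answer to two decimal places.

8.00

SD = 3.1 / √(1 − 0.85) ≈ 8.00417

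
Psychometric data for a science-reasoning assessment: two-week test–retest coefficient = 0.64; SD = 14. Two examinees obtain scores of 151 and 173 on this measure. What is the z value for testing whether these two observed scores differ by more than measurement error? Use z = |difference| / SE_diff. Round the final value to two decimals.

1.85

SEM = 14.000 × √(1 − 0.640) = 14.000 × √0.360 ≃ 14.000 × 0.600 ≃ 8.400
Standard error of the difference = 8.400·√2 ≃ 11.879
z = 22 / 11.879 ≃ 1.852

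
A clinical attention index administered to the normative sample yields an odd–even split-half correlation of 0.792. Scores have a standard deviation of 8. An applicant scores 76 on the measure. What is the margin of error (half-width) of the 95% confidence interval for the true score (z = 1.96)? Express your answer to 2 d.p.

5.34

r_full = 2·0.792 / (1 + 0.792) ≈ 0.8839
SEM = 8.0000 × √(1 − 0.8839) = 8.0000 × √0.1161 ≈ 8.0000 × 0.3407 ≈ 2.7255
Half-width = 1.96×2.7255 ≈ 5.3421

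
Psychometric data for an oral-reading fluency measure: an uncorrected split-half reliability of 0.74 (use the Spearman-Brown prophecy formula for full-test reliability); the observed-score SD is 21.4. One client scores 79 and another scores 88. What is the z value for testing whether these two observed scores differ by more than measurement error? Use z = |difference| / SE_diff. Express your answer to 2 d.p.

Spearman-Brown: r = 2(0.74) / (1 + 0.74) = 1.48000 / 1.74000 ≈ 0.85057
SEM = 21.40000 * √(1 − 0.85057) = 21.40000 * √0.14943 ≈ 21.40000 * 0.38656 ≈ 8.27229
SE_diff = SEM * √2 ≈ 8.27229 * 1.41421 ≈ 11.69879
z = |79 − 88| / 11.69879 = 9 / 11.69879 ≈ 0.76931

0.77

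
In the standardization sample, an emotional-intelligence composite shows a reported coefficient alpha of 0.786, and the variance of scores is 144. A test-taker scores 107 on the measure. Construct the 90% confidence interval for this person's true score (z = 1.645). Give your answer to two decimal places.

[97.87, 116.13]

SD = √144 = 12.0000
The standard error of measurement is 12.0000×√(1 − 0.7860) ≃ 12.0000×0.4626 ≃ 5.5512.
Margin = 1.645 × 5.5512 ≃ 9.1318
90% CI: 107 ± 9.1318 = [97.8682, 116.1318]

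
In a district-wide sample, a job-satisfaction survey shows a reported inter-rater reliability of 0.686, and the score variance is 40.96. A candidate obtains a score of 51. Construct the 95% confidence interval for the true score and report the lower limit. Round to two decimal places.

SD = √40.96 = 6.40000
SEM = 6.40000*√(1 − 0.68600) ≈ 3.58628
Half-width = 1.96*3.58628 ≈ 7.02912
Lower bound: 51 − 7.02912 = 43.97088

43.97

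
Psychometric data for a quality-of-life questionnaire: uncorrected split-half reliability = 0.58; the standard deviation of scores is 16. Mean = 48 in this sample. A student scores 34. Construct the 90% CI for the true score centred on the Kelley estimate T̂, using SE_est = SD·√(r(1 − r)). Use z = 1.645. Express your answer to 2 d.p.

Full-length reliability (Spearman-Brown) = 2(0.58)/(1+0.58) ≈ 0.734
T̂ = r·X + (1 − r)·M = 0.734·34 + 0.266·48 ≈ 24.962 + 12.759 ≈ 37.722
SE_est = SD · √(r(1 − r)) = 16.000 · √0.195 ≈ 16.000 · 0.442 ≈ 7.068
CI = 37.722 ± 1.645 · 7.068 → [26.094, 49.349]

[26.09, 49.35]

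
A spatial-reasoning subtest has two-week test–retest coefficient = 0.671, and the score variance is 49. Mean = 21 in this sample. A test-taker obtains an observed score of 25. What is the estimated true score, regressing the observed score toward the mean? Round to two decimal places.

T̂ = 0.671(25) + 0.329(21) ≈ 23.684

23.68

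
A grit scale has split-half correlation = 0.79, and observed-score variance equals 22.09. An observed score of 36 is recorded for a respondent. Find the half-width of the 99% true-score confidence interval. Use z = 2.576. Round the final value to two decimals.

SD = √22.09 = 4.700
r_full = 2·0.79 / (1 + 0.79) ≈ 0.883
SEM = 4.700*√(1 − 0.883) ≈ 1.610
Half-width = 2.576*1.610 ≈ 4.147

4.15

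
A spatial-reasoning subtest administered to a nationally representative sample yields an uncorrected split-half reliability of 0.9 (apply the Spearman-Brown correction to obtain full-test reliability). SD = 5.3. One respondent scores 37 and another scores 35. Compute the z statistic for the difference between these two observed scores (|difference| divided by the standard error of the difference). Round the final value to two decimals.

1.16

Spearman-Brown: r = 2(0.9) / (1 + 0.9) = 1.80000 / 1.90000 ≃ 0.94737
The standard error of measurement is 5.30000*√(1 − 0.94737) ≃ 5.30000*0.22942 ≃ 1.21590.
SE_diff = SEM * √2 ≃ 1.21590 * 1.41421 ≃ 1.71955
z = 2 / 1.71955 ≃ 1.16310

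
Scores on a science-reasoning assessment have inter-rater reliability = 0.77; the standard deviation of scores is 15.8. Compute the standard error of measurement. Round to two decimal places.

7.58

SEM = 15.80000 · √(1 − 0.77000) = 15.80000 · √0.23000 ≃ 15.80000 · 0.47958 ≃ 7.57741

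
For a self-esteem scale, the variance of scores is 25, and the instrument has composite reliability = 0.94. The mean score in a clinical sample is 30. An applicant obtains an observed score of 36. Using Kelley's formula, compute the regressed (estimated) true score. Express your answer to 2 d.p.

T̂ = 0.94000(36) + 0.06000(30) ≈ 35.64000

35.64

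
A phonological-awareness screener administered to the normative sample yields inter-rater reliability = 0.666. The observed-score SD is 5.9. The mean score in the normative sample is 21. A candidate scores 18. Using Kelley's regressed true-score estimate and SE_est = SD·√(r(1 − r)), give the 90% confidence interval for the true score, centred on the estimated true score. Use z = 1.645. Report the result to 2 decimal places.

[14.42, 23.58]

T̂ = 0.6660(18) + 0.3340(21) ≈ 19.0020
SE_est = SD * √(r(1 − r)) = 5.9000 * √0.2224 ≈ 5.9000 * 0.4716 ≈ 2.7827
90% CI: 19.0020 ± 4.5775 ≈ (14.4245, 23.5795)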